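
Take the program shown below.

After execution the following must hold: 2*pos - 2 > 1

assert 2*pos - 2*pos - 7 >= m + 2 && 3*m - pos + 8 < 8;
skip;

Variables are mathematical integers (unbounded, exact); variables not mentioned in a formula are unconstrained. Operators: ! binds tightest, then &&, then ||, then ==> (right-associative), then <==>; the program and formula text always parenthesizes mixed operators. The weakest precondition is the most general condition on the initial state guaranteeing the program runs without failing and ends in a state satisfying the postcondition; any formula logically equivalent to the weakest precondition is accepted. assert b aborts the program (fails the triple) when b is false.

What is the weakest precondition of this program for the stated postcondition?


Working backward. After the program, the postcondition 2*pos - 2 > 1 must hold; in canonical form it is 2*pos > 3.
Before skip: 2*pos > 3
Before assert 2*pos - 2*pos - 7 >= m + 2 && 3*m - pos + 8 < 8: m <= -9 && 3*m < pos && 2*pos > 3
Answer: WP = m <= -9 && 3*m < pos && 2*pos > 3


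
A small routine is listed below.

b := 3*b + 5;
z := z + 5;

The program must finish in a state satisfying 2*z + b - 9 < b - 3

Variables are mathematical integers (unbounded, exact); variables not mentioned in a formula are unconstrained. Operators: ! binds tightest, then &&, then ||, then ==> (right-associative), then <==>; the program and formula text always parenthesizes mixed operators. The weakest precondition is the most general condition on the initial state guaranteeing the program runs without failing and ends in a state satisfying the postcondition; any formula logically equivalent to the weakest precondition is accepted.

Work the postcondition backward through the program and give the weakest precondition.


Working backward. After the program, the postcondition 2*z + b - 9 < b - 3 must hold; in canonical form it is 2*z < 6.
Before z := z + 5: 2*z < -4
Before b := 3*b + 5: 2*z < -4
Answer: WP = 2*z < -4


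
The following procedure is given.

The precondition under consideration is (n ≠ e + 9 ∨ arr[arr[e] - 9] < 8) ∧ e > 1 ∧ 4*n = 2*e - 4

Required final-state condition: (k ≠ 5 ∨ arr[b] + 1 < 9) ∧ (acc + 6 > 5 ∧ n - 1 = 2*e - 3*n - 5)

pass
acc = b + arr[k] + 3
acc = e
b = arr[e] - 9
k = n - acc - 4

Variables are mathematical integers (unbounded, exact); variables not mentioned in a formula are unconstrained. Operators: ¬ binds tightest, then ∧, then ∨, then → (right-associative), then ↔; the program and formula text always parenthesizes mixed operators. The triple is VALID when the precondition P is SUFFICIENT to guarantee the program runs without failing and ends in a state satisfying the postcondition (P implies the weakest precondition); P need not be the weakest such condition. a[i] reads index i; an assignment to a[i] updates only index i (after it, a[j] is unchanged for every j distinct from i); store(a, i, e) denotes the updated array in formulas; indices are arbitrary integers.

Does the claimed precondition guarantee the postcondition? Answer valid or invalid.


Working backward. After the program, the postcondition (k ≠ 5 ∨ arr[b] + 1 < 9) ∧ (acc + 6 > 5 ∧ n - 1 = 2*e - 3*n - 5) must hold; in canonical form it is (k ≠ 5 ∨ arr[b] < 8) ∧ acc > -1 ∧ 4*n = 2*e - 4.
Before k := n - acc - 4: (n ≠ acc + 9 ∨ arr[b] < 8) ∧ acc > -1 ∧ 4*n = 2*e - 4
Before b := arr[e] - 9: (n ≠ acc + 9 ∨ arr[arr[e] - 9] < 8) ∧ acc > -1 ∧ 4*n = 2*e - 4
Before acc := e: (n ≠ e + 9 ∨ arr[arr[e] - 9] < 8) ∧ e > -1 ∧ 4*n = 2*e - 4
Before acc := b + arr[k] + 3: (n ≠ e + 9 ∨ arr[arr[e] - 9] < 8) ∧ e > -1 ∧ 4*n = 2*e - 4
Before skip: (n ≠ e + 9 ∨ arr[arr[e] - 9] < 8) ∧ e > -1 ∧ 4*n = 2*e - 4
The weakest precondition is (n ≠ e + 9 ∨ arr[arr[e] - 9] < 8) ∧ e > -1 ∧ 4*n = 2*e - 4.
Check whether (n ≠ e + 9 ∨ arr[arr[e] - 9] < 8) ∧ e > 1 ∧ 4*n = 2*e - 4 implies it.
Every state satisfying the precondition satisfies the weakest precondition: the implication holds.
Answer: valid


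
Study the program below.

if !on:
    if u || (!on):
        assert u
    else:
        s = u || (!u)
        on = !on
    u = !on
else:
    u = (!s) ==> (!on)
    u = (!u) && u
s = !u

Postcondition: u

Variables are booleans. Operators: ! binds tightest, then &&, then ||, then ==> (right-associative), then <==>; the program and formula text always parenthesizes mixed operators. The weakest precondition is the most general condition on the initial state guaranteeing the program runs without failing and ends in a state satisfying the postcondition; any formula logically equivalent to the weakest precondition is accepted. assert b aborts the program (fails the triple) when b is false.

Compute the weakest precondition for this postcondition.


Working backward. After the program, u must hold.
Before s := !u: u
Then branch requires ((u || (!on)) ==> (u && (!on))) && ((!(u || (!on))) ==> on); else branch requires false.
Before the if: ((!on) ==> (((u || (!on)) ==> (u && (!on))) && ((!(u || (!on))) ==> on))) && (!on)
Answer: WP = ((!on) ==> (((u || (!on)) ==> (u && (!on))) && ((!(u || (!on))) ==> on))) && (!on)


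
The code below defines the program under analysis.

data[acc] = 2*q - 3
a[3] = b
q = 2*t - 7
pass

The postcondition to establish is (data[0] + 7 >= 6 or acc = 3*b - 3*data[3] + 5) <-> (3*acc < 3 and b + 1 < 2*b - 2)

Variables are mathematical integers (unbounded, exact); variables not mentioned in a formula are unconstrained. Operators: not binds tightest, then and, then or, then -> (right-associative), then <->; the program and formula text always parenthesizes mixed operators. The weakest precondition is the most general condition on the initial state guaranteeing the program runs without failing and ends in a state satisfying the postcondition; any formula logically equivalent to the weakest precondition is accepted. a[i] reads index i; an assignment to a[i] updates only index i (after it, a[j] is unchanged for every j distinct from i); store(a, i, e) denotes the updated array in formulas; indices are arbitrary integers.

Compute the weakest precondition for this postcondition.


Working backward. After the program, the postcondition (data[0] + 7 >= 6 or acc = 3*b - 3*data[3] + 5) <-> (3*acc < 3 and b + 1 < 2*b - 2) must hold; in canonical form it is (data[0] >= -1 or 3*data[3] + acc = 3*b + 5) <-> (3*acc < 3 and b > 3).
Before skip: (data[0] >= -1 or 3*data[3] + acc = 3*b + 5) <-> (3*acc < 3 and b > 3)
Before q := 2*t - 7: (data[0] >= -1 or 3*data[3] + acc = 3*b + 5) <-> (3*acc < 3 and b > 3)
Before a[3] := b: (data[0] >= -1 or 3*data[3] + acc = 3*b + 5) <-> (3*acc < 3 and b > 3)
Before data[acc] := 2*q - 3: (store(data, acc, 2*q - 3)[0] >= -1 or 3*store(data, acc, 2*q - 3)[3] + acc = 3*b + 5) <-> (3*acc < 3 and b > 3)
Answer: WP = (store(data, acc, 2*q - 3)[0] >= -1 or 3*store(data, acc, 2*q - 3)[3] + acc = 3*b + 5) <-> (3*acc < 3 and b > 3)


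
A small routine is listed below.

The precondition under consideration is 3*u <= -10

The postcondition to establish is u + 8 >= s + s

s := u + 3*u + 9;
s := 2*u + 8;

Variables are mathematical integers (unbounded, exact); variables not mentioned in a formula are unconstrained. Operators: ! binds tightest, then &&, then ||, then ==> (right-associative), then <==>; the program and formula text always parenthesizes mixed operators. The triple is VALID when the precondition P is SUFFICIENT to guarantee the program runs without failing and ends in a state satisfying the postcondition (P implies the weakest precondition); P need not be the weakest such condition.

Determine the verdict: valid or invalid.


Working backward. After the program, the postcondition u + 8 >= s + s must hold; in canonical form it is u >= 2*s - 8.
Before s := 2*u + 8: 3*u <= -8
Before s := u + 3*u + 9: 3*u <= -8
The weakest precondition is 3*u <= -8.
Check whether 3*u <= -10 implies it.
Every state satisfying the precondition satisfies the weakest precondition: the implication holds.
Answer: valid


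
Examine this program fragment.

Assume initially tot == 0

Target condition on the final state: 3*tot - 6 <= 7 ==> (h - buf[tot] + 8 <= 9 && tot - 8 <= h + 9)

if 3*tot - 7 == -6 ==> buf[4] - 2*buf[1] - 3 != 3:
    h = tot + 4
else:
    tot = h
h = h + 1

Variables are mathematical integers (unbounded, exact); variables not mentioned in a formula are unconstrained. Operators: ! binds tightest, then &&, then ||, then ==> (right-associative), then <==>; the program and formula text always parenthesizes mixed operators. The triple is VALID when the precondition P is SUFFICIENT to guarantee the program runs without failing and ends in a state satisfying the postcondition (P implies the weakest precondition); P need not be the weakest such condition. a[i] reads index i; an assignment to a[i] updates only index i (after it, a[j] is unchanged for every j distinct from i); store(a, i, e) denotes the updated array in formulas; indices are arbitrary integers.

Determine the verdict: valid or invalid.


Working backward. After the program, the postcondition 3*tot - 6 <= 7 ==> (h - buf[tot] + 8 <= 9 && tot - 8 <= h + 9) must hold; in canonical form it is 3*tot <= 13 ==> (h <= buf[tot] + 1 && tot <= h + 17).
Before h := h + 1: 3*tot <= 13 ==> (h <= buf[tot] && tot <= h + 18)
Then branch requires 3*tot <= 13 ==> tot <= buf[tot] - 4; else branch requires 3*h <= 13 ==> h <= buf[h].
Before the if: ((3*tot == 1 ==> buf[4] != 2*buf[1] + 6) ==> (3*tot <= 13 ==> tot <= buf[tot] - 4)) && ((!(3*tot == 1 ==> buf[4] != 2*buf[1] + 6)) ==> (3*h <= 13 ==> h <= buf[h]))
The weakest precondition is ((3*tot == 1 ==> buf[4] != 2*buf[1] + 6) ==> (3*tot <= 13 ==> tot <= buf[tot] - 4)) && ((!(3*tot == 1 ==> buf[4] != 2*buf[1] + 6)) ==> (3*h <= 13 ==> h <= buf[h])).
Check whether tot == 0 implies it.
Countermodel: at the initial state buf = {[0] = 3, [1] = 3, [4] = 3, elsewhere 3}, h = 0, tot = 0, the precondition holds but the weakest precondition fails.
Answer: invalid


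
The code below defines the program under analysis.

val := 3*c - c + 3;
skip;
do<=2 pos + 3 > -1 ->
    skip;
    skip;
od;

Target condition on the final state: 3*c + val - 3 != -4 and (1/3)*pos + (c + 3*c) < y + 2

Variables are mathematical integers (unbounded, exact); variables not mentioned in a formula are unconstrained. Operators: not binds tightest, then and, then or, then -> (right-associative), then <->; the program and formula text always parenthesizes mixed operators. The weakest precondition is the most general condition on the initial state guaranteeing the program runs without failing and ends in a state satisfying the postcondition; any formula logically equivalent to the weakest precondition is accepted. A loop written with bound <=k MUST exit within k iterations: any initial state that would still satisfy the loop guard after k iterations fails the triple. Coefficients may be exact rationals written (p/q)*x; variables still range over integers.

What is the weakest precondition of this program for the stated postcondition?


Working backward. After the program, the postcondition 3*c + val - 3 != -4 and (1/3)*pos + (c + 3*c) < y + 2 must hold; in canonical form it is 3*c + val != -1 and 4*c + (1/3)*pos < y + 2.
Before the loop (bound <=2), unroll the exhaustion recursion (WP_0 = exit-now case; WP_j = one more guarded iteration, up to j = 2):
  WP_0: (not (pos > -4)) and 3*c + val != -1 and 4*c + (1/3)*pos < y + 2
  WP_1: (pos > -4 -> ((not (pos > -4)) and 3*c + val != -1 and 4*c + (1/3)*pos < y + 2)) and ((not (pos > -4)) -> (3*c + val != -1 and 4*c + (1/3)*pos < y + 2))
  WP_2: (pos > -4 -> ((pos > -4 -> ((not (pos > -4)) and 3*c + val != -1 and 4*c + (1/3)*pos < y + 2)) and ((not (pos > -4)) -> (3*c + val != -1 and 4*c + (1/3)*pos < y + 2)))) and ((not (pos > -4)) -> (3*c + val != -1 and 4*c + (1/3)*pos < y + 2))
So before the loop: (pos > -4 -> ((pos > -4 -> ((not (pos > -4)) and 3*c + val != -1 and 4*c + (1/3)*pos < y + 2)) and ((not (pos > -4)) -> (3*c + val != -1 and 4*c + (1/3)*pos < y + 2)))) and ((not (pos > -4)) -> (3*c + val != -1 and 4*c + (1/3)*pos < y + 2))
Before skip: (pos > -4 -> ((pos > -4 -> ((not (pos > -4)) and 3*c + val != -1 and 4*c + (1/3)*pos < y + 2)) and ((not (pos > -4)) -> (3*c + val != -1 and 4*c + (1/3)*pos < y + 2)))) and ((not (pos > -4)) -> (3*c + val != -1 and 4*c + (1/3)*pos < y + 2))
Before val := 3*c - c + 3: (pos > -4 -> ((pos > -4 -> ((not (pos > -4)) and 5*c != -4 and 4*c + (1/3)*pos < y + 2)) and ((not (pos > -4)) -> (5*c != -4 and 4*c + (1/3)*pos < y + 2)))) and ((not (pos > -4)) -> (5*c != -4 and 4*c + (1/3)*pos < y + 2))
Answer: WP = (pos > -4 -> ((pos > -4 -> ((not (pos > -4)) and 5*c != -4 and 4*c + (1/3)*pos < y + 2)) and ((not (pos > -4)) -> (5*c != -4 and 4*c + (1/3)*pos < y + 2)))) and ((not (pos > -4)) -> (5*c != -4 and 4*c + (1/3)*pos < y + 2))


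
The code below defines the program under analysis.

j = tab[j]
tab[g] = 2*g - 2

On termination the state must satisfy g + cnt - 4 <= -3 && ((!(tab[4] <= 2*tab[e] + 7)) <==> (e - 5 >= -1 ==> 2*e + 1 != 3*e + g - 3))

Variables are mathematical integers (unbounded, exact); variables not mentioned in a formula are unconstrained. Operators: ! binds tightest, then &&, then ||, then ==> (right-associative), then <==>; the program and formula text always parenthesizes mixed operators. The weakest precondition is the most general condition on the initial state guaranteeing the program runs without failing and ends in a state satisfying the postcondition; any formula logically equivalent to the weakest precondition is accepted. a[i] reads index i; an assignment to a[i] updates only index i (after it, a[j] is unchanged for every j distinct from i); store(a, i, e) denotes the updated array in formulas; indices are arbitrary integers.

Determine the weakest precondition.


Working backward. After the program, the postcondition g + cnt - 4 <= -3 && ((!(tab[4] <= 2*tab[e] + 7)) <==> (e - 5 >= -1 ==> 2*e + 1 != 3*e + g - 3)) must hold; in canonical form it is cnt + g <= 1 && ((!(tab[4] <= 2*tab[e] + 7)) <==> (e >= 4 ==> e + g != 4)).
Before tab[g] := 2*g - 2: cnt + g <= 1 && ((!(store(tab, g, 2*g - 2)[4] <= 2*store(tab, g, 2*g - 2)[e] + 7)) <==> (e >= 4 ==> e + g != 4))
Before j := tab[j]: cnt + g <= 1 && ((!(store(tab, g, 2*g - 2)[4] <= 2*store(tab, g, 2*g - 2)[e] + 7)) <==> (e >= 4 ==> e + g != 4))
Answer: WP = cnt + g <= 1 && ((!(store(tab, g, 2*g - 2)[4] <= 2*store(tab, g, 2*g - 2)[e] + 7)) <==> (e >= 4 ==> e + g != 4))


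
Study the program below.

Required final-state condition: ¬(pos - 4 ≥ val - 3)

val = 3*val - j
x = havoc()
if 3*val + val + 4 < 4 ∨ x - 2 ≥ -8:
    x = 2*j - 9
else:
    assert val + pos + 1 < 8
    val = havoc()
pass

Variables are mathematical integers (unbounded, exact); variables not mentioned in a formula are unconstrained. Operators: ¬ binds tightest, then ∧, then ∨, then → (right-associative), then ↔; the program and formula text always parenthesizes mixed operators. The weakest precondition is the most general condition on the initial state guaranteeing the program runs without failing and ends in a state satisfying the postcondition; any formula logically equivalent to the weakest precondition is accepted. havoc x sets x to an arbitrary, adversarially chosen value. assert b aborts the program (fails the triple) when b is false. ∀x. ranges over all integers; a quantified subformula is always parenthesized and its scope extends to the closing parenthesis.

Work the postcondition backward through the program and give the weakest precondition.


Working backward. After the program, the postcondition ¬(pos - 4 ≥ val - 3) must hold; in canonical form it is ¬(pos ≥ val + 1).
Before skip: ¬(pos ≥ val + 1)
Then branch requires ¬(pos ≥ val + 1); else branch requires pos + val < 7 ∧ (∀val_1. (¬(pos ≥ val_1 + 1))).
Before the if: ((4*val < 0 ∨ x ≥ -6) → (¬(pos ≥ val + 1))) ∧ ((¬(4*val < 0 ∨ x ≥ -6)) → (pos + val < 7 ∧ (∀val_1. (¬(pos ≥ val_1 + 1)))))
Before havoc x: ∀x_1. (((4*val < 0 ∨ x_1 ≥ -6) → (¬(pos ≥ val + 1))) ∧ ((¬(4*val < 0 ∨ x_1 ≥ -6)) → (pos + val < 7 ∧ (∀val_1. (¬(pos ≥ val_1 + 1))))))
Before val := 3*val - j: ∀x_1. (((12*val < 4*j ∨ x_1 ≥ -6) → (¬(j + pos ≥ 3*val + 1))) ∧ ((¬(12*val < 4*j ∨ x_1 ≥ -6)) → (pos + 3*val < j + 7 ∧ (∀val_1. (¬(pos ≥ val_1 + 1))))))
Answer: WP = ∀x_1. (((12*val < 4*j ∨ x_1 ≥ -6) → (¬(j + pos ≥ 3*val + 1))) ∧ ((¬(12*val < 4*j ∨ x_1 ≥ -6)) → (pos + 3*val < j + 7 ∧ (∀val_1. (¬(pos ≥ val_1 + 1))))))


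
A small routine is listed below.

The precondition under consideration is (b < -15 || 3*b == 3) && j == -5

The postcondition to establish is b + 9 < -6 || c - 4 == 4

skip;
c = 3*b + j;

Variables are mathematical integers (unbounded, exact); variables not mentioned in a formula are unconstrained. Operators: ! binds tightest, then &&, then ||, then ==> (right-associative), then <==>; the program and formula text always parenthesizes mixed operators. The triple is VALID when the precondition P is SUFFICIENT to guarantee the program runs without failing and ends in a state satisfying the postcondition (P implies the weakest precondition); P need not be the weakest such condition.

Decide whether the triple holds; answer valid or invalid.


Working backward. After the program, the postcondition b + 9 < -6 || c - 4 == 4 must hold; in canonical form it is b < -15 || c == 8.
Before c := 3*b + j: b < -15 || 3*b + j == 8
Before skip: b < -15 || 3*b + j == 8
The weakest precondition is b < -15 || 3*b + j == 8.
Check whether (b < -15 || 3*b == 3) && j == -5 implies it.
Countermodel: at the initial state b = 1, j = -5, the precondition holds but the weakest precondition fails.
Answer: invalid


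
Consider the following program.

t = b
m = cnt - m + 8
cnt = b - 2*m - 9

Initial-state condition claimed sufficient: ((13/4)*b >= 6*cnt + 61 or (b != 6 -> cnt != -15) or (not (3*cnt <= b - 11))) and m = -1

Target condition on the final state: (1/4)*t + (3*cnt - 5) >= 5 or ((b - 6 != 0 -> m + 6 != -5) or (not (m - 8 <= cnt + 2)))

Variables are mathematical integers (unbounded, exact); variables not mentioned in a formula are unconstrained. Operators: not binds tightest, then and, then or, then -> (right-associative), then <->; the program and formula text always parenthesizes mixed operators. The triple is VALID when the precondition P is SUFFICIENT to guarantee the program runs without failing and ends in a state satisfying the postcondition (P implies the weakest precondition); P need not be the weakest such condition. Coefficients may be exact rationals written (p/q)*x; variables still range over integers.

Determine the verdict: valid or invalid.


Working backward. After the program, the postcondition (1/4)*t + (3*cnt - 5) >= 5 or ((b - 6 != 0 -> m + 6 != -5) or (not (m - 8 <= cnt + 2))) must hold; in canonical form it is 3*cnt + (1/4)*t >= 10 or (b != 6 -> m != -11) or (not (m <= cnt + 10)).
Before cnt := b - 2*m - 9: 3*b + (1/4)*t >= 6*m + 37 or (b != 6 -> m != -11) or (not (3*m <= b + 1))
Before m := cnt - m + 8: 3*b + 6*m + (1/4)*t >= 6*cnt + 85 or (b != 6 -> cnt != m - 19) or (not (3*cnt <= b + 3*m - 23))
Before t := b: (13/4)*b + 6*m >= 6*cnt + 85 or (b != 6 -> cnt != m - 19) or (not (3*cnt <= b + 3*m - 23))
The weakest precondition is (13/4)*b + 6*m >= 6*cnt + 85 or (b != 6 -> cnt != m - 19) or (not (3*cnt <= b + 3*m - 23)).
Check whether ((13/4)*b >= 6*cnt + 61 or (b != 6 -> cnt != -15) or (not (3*cnt <= b - 11))) and m = -1 implies it.
Countermodel: at the initial state b = -10, cnt = -20, m = -1, the precondition holds but the weakest precondition fails.
Answer: invalid


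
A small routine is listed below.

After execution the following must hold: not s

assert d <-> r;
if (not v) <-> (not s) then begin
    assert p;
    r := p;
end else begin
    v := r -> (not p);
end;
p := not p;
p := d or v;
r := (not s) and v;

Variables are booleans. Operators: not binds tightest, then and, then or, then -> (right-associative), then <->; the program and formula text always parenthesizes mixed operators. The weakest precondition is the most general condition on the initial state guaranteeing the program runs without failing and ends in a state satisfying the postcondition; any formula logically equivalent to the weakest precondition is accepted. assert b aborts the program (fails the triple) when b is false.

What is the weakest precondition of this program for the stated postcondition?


Working backward. After the program, not s must hold.
Before r := (not s) and v: not s
Before p := d or v: not s
Before p := not p: not s
Then branch requires p and (not s); else branch requires not s.
Before the if: (((not v) <-> (not s)) -> (p and (not s))) and ((not ((not v) <-> (not s))) -> (not s))
Before assert d <-> r: (d <-> r) and (((not v) <-> (not s)) -> (p and (not s))) and ((not ((not v) <-> (not s))) -> (not s))
Answer: WP = (d <-> r) and (((not v) <-> (not s)) -> (p and (not s))) and ((not ((not v) <-> (not s))) -> (not s))


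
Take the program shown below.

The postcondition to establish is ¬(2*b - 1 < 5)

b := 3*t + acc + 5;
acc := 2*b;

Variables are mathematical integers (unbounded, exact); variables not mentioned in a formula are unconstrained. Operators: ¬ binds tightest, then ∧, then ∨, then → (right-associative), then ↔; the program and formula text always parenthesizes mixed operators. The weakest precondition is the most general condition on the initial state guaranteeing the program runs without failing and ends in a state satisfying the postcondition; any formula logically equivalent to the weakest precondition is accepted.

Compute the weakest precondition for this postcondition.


Working backward. After the program, the postcondition ¬(2*b - 1 < 5) must hold; in canonical form it is ¬(2*b < 6).
Before acc := 2*b: ¬(2*b < 6)
Before b := 3*t + acc + 5: ¬(2*acc + 6*t < -4)
Answer: WP = ¬(2*acc + 6*t < -4)


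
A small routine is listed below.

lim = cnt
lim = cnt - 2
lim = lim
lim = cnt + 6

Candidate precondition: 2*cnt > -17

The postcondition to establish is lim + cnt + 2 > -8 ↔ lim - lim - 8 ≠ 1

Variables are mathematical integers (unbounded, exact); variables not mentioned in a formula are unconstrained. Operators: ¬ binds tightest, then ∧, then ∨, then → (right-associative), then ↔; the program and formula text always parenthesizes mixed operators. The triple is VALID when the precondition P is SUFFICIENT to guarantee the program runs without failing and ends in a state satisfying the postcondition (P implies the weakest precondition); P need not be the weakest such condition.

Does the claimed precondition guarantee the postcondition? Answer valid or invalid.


Working backward. After the program, the postcondition lim + cnt + 2 > -8 ↔ lim - lim - 8 ≠ 1 must hold; in canonical form it is cnt + lim > -10.
Before lim := cnt + 6: 2*cnt > -16
Before lim := lim: 2*cnt > -16
Before lim := cnt - 2: 2*cnt > -16
Before lim := cnt: 2*cnt > -16
The weakest precondition is 2*cnt > -16.
Check whether 2*cnt > -17 implies it.
Countermodel: at the initial state cnt = -8, the precondition holds but the weakest precondition fails.
Answer: invalid


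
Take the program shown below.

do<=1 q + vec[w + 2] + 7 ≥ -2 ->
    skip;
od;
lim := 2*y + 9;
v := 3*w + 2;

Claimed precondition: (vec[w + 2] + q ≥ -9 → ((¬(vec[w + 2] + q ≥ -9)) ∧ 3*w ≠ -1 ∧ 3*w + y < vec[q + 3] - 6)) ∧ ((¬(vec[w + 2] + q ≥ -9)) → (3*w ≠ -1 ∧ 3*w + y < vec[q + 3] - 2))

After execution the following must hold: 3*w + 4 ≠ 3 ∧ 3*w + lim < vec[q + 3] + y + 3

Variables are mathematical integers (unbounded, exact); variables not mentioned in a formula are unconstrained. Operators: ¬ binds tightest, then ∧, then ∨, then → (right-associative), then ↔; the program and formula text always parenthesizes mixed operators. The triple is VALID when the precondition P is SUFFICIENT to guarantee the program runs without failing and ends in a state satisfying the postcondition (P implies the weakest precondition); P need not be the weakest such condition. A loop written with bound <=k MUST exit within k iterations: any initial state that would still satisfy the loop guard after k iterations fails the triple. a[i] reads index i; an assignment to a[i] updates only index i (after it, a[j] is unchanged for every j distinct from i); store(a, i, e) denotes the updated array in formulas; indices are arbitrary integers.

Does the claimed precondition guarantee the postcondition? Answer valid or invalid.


Working backward. After the program, the postcondition 3*w + 4 ≠ 3 ∧ 3*w + lim < vec[q + 3] + y + 3 must hold; in canonical form it is 3*w ≠ -1 ∧ lim + 3*w < vec[q + 3] + y + 3.
Before v := 3*w + 2: 3*w ≠ -1 ∧ lim + 3*w < vec[q + 3] + y + 3
Before lim := 2*y + 9: 3*w ≠ -1 ∧ 3*w + y < vec[q + 3] - 6
Before the loop (bound <=1), unroll the exhaustion recursion (WP_0 = exit-now case; WP_j = one more guarded iteration, up to j = 1):
  WP_0: (¬(vec[w + 2] + q ≥ -9)) ∧ 3*w ≠ -1 ∧ 3*w + y < vec[q + 3] - 6
  WP_1: (vec[w + 2] + q ≥ -9 → ((¬(vec[w + 2] + q ≥ -9)) ∧ 3*w ≠ -1 ∧ 3*w + y < vec[q + 3] - 6)) ∧ ((¬(vec[w + 2] + q ≥ -9)) → (3*w ≠ -1 ∧ 3*w + y < vec[q + 3] - 6))
So before the loop: (vec[w + 2] + q ≥ -9 → ((¬(vec[w + 2] + q ≥ -9)) ∧ 3*w ≠ -1 ∧ 3*w + y < vec[q + 3] - 6)) ∧ ((¬(vec[w + 2] + q ≥ -9)) → (3*w ≠ -1 ∧ 3*w + y < vec[q + 3] - 6))
The weakest precondition is (vec[w + 2] + q ≥ -9 → ((¬(vec[w + 2] + q ≥ -9)) ∧ 3*w ≠ -1 ∧ 3*w + y < vec[q + 3] - 6)) ∧ ((¬(vec[w + 2] + q ≥ -9)) → (3*w ≠ -1 ∧ 3*w + y < vec[q + 3] - 6)).
Check whether (vec[w + 2] + q ≥ -9 → ((¬(vec[w + 2] + q ≥ -9)) ∧ 3*w ≠ -1 ∧ 3*w + y < vec[q + 3] - 6)) ∧ ((¬(vec[w + 2] + q ≥ -9)) → (3*w ≠ -1 ∧ 3*w + y < vec[q + 3] - 2)) implies it.
Countermodel: at the initial state q = 0, vec = {[2] = -10, [3] = 0, elsewhere -10}, w = 0, y = -3, the precondition holds but the weakest precondition fails.
Answer: invalid


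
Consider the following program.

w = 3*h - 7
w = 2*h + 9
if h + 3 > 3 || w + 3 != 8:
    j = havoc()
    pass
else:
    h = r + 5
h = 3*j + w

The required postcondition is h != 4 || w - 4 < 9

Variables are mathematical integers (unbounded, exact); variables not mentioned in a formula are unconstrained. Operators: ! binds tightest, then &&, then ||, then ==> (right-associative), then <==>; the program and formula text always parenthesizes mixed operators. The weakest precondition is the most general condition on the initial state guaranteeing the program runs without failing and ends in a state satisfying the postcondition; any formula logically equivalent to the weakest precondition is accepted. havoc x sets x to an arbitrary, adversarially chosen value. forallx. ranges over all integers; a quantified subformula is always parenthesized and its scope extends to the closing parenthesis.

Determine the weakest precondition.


Working backward. After the program, the postcondition h != 4 || w - 4 < 9 must hold; in canonical form it is h != 4 || w < 13.
Before h := 3*j + w: 3*j + w != 4 || w < 13
Then branch requires forall j_1. (3*j_1 + w != 4 || w < 13); else branch requires 3*j + w != 4 || w < 13.
Before the if: ((h > 0 || w != 5) ==> (forall j_1. (3*j_1 + w != 4 || w < 13))) && ((!(h > 0 || w != 5)) ==> (3*j + w != 4 || w < 13))
Before w := 2*h + 9: ((h > 0 || 2*h != -4) ==> (forall j_1. (2*h + 3*j_1 != -5 || 2*h < 4))) && ((!(h > 0 || 2*h != -4)) ==> (2*h + 3*j != -5 || 2*h < 4))
Before w := 3*h - 7: ((h > 0 || 2*h != -4) ==> (forall j_1. (2*h + 3*j_1 != -5 || 2*h < 4))) && ((!(h > 0 || 2*h != -4)) ==> (2*h + 3*j != -5 || 2*h < 4))
Answer: WP = ((h > 0 || 2*h != -4) ==> (forall j_1. (2*h + 3*j_1 != -5 || 2*h < 4))) && ((!(h > 0 || 2*h != -4)) ==> (2*h + 3*j != -5 || 2*h < 4))


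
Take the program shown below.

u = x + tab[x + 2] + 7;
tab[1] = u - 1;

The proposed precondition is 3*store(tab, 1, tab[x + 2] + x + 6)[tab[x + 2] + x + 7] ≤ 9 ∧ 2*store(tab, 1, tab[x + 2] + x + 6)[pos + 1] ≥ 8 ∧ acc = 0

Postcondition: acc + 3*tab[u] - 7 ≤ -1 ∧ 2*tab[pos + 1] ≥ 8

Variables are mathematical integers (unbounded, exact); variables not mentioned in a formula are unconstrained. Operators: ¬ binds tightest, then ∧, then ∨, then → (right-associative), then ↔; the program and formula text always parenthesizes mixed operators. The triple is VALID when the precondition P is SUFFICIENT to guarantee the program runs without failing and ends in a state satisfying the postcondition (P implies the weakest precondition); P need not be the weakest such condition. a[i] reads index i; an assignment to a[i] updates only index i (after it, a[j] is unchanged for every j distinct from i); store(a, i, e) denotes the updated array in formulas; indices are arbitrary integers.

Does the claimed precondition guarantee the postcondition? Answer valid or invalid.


Working backward. After the program, the postcondition acc + 3*tab[u] - 7 ≤ -1 ∧ 2*tab[pos + 1] ≥ 8 must hold; in canonical form it is 3*tab[u] + acc ≤ 6 ∧ 2*tab[pos + 1] ≥ 8.
Before tab[1] := u - 1: 3*store(tab, 1, u - 1)[u] + acc ≤ 6 ∧ 2*store(tab, 1, u - 1)[pos + 1] ≥ 8
Before u := x + tab[x + 2] + 7: 3*store(tab, 1, tab[x + 2] + x + 6)[tab[x + 2] + x + 7] + acc ≤ 6 ∧ 2*store(tab, 1, tab[x + 2] + x + 6)[pos + 1] ≥ 8
The weakest precondition is 3*store(tab, 1, tab[x + 2] + x + 6)[tab[x + 2] + x + 7] + acc ≤ 6 ∧ 2*store(tab, 1, tab[x + 2] + x + 6)[pos + 1] ≥ 8.
Check whether 3*store(tab, 1, tab[x + 2] + x + 6)[tab[x + 2] + x + 7] ≤ 9 ∧ 2*store(tab, 1, tab[x + 2] + x + 6)[pos + 1] ≥ 8 ∧ acc = 0 implies it.
Countermodel: at the initial state acc = 0, pos = 7, tab = {[0] = 3, [1] = 5, [2] = -7, [8] = 4, elsewhere 5}, x = 0, the precondition holds but the weakest precondition fails.
Answer: invalid


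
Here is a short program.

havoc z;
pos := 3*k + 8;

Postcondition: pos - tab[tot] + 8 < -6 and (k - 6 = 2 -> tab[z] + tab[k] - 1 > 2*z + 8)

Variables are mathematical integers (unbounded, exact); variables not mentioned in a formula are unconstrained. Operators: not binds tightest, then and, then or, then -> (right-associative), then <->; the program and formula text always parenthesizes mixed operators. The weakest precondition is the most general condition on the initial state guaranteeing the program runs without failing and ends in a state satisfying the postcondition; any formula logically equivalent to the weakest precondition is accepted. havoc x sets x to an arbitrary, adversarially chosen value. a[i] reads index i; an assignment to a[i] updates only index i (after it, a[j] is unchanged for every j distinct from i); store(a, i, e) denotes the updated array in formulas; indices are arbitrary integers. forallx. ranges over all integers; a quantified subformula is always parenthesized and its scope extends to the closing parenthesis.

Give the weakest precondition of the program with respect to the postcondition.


Working backward. After the program, the postcondition pos - tab[tot] + 8 < -6 and (k - 6 = 2 -> tab[z] + tab[k] - 1 > 2*z + 8) must hold; in canonical form it is pos < tab[tot] - 14 and (k = 8 -> tab[k] + tab[z] > 2*z + 9).
Before pos := 3*k + 8: 3*k < tab[tot] - 22 and (k = 8 -> tab[k] + tab[z] > 2*z + 9)
Before havoc z: forall z_1. (3*k < tab[tot] - 22 and (k = 8 -> tab[k] + tab[z_1] > 2*z_1 + 9))
Answer: WP = forall z_1. (3*k < tab[tot] - 22 and (k = 8 -> tab[k] + tab[z_1] > 2*z_1 + 9))


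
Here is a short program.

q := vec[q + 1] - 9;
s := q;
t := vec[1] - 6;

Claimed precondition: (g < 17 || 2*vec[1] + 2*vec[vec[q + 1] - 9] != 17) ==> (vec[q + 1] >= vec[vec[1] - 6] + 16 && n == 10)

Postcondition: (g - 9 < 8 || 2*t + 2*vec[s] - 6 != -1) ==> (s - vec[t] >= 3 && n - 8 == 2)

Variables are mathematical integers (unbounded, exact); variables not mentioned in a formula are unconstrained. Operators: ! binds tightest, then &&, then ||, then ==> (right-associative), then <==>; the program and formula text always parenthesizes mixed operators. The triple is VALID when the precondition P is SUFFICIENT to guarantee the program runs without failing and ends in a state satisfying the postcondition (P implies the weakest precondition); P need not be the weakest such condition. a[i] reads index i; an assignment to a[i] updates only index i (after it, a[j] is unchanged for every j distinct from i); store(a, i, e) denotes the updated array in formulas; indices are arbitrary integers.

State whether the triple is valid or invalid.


Working backward. After the program, the postcondition (g - 9 < 8 || 2*t + 2*vec[s] - 6 != -1) ==> (s - vec[t] >= 3 && n - 8 == 2) must hold; in canonical form it is (g < 17 || 2*vec[s] + 2*t != 5) ==> (s >= vec[t] + 3 && n == 10).
Before t := vec[1] - 6: (g < 17 || 2*vec[1] + 2*vec[s] != 17) ==> (s >= vec[vec[1] - 6] + 3 && n == 10)
Before s := q: (g < 17 || 2*vec[1] + 2*vec[q] != 17) ==> (q >= vec[vec[1] - 6] + 3 && n == 10)
Before q := vec[q + 1] - 9: (g < 17 || 2*vec[1] + 2*vec[vec[q + 1] - 9] != 17) ==> (vec[q + 1] >= vec[vec[1] - 6] + 12 && n == 10)
The weakest precondition is (g < 17 || 2*vec[1] + 2*vec[vec[q + 1] - 9] != 17) ==> (vec[q + 1] >= vec[vec[1] - 6] + 12 && n == 10).
Check whether (g < 17 || 2*vec[1] + 2*vec[vec[q + 1] - 9] != 17) ==> (vec[q + 1] >= vec[vec[1] - 6] + 16 && n == 10) implies it.
Every state satisfying the precondition satisfies the weakest precondition: the implication holds.
Answer: valid


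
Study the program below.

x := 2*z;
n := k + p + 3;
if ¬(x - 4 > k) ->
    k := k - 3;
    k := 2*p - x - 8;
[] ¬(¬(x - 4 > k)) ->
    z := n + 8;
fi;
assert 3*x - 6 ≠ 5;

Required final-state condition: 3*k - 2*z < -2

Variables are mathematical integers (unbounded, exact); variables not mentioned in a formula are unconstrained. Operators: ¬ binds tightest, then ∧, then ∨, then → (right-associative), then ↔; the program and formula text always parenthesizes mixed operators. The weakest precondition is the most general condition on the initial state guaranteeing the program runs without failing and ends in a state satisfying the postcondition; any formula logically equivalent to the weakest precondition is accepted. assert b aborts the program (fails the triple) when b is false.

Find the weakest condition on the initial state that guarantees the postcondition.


Working backward. After the program, the postcondition 3*k - 2*z < -2 must hold; in canonical form it is 3*k < 2*z - 2.
Before assert 3*x - 6 ≠ 5: 3*x ≠ 11 ∧ 3*k < 2*z - 2
Then branch requires 3*x ≠ 11 ∧ 6*p < 3*x + 2*z + 22; else branch requires 3*x ≠ 11 ∧ 3*k < 2*n + 14.
Before the if: ((¬(x > k + 4)) → (3*x ≠ 11 ∧ 6*p < 3*x + 2*z + 22)) ∧ (x > k + 4 → (3*x ≠ 11 ∧ 3*k < 2*n + 14))
Before n := k + p + 3: ((¬(x > k + 4)) → (3*x ≠ 11 ∧ 6*p < 3*x + 2*z + 22)) ∧ (x > k + 4 → (3*x ≠ 11 ∧ k < 2*p + 20))
Before x := 2*z: ((¬(2*z > k + 4)) → (6*z ≠ 11 ∧ 6*p < 8*z + 22)) ∧ (2*z > k + 4 → (6*z ≠ 11 ∧ k < 2*p + 20))
Answer: WP = ((¬(2*z > k + 4)) → (6*z ≠ 11 ∧ 6*p < 8*z + 22)) ∧ (2*z > k + 4 → (6*z ≠ 11 ∧ k < 2*p + 20))


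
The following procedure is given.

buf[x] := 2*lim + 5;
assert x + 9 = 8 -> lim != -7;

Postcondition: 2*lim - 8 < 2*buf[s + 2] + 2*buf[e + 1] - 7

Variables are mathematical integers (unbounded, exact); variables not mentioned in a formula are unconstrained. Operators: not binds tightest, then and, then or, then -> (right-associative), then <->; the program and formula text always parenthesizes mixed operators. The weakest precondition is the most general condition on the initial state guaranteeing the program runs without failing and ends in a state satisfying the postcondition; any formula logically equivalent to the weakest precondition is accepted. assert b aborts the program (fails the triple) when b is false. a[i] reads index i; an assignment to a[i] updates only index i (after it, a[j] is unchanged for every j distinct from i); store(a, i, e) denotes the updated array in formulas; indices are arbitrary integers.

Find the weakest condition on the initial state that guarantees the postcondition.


Working backward. After the program, the postcondition 2*lim - 8 < 2*buf[s + 2] + 2*buf[e + 1] - 7 must hold; in canonical form it is 2*lim < 2*buf[e + 1] + 2*buf[s + 2] + 1.
Before assert x + 9 = 8 -> lim != -7: (x = -1 -> lim != -7) and 2*lim < 2*buf[e + 1] + 2*buf[s + 2] + 1
Before buf[x] := 2*lim + 5: (x = -1 -> lim != -7) and 2*lim < 2*store(buf, x, 2*lim + 5)[e + 1] + 2*store(buf, x, 2*lim + 5)[s + 2] + 1
Answer: WP = (x = -1 -> lim != -7) and 2*lim < 2*store(buf, x, 2*lim + 5)[e + 1] + 2*store(buf, x, 2*lim + 5)[s + 2] + 1


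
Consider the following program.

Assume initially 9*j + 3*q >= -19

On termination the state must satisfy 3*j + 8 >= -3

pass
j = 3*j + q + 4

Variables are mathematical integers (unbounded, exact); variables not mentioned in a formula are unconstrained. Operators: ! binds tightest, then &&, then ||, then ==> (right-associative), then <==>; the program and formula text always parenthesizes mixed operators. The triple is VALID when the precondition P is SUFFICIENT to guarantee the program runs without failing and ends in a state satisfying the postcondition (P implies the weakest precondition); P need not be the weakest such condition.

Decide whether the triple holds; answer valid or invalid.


Working backward. After the program, the postcondition 3*j + 8 >= -3 must hold; in canonical form it is 3*j >= -11.
Before j := 3*j + q + 4: 9*j + 3*q >= -23
Before skip: 9*j + 3*q >= -23
The weakest precondition is 9*j + 3*q >= -23.
Check whether 9*j + 3*q >= -19 implies it.
Every state satisfying the precondition satisfies the weakest precondition: the implication holds.
Answer: valid


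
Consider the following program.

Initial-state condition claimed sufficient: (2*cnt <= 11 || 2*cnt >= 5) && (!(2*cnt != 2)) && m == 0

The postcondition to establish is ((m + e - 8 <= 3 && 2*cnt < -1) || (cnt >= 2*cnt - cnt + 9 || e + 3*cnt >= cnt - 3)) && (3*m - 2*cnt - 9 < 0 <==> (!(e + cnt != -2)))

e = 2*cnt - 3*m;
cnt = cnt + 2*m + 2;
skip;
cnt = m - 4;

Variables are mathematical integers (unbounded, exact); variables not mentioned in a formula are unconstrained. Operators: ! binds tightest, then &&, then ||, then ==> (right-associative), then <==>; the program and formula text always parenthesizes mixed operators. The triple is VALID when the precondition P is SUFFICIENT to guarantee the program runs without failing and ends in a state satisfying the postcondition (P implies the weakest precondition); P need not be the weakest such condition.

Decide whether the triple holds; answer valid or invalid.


Working backward. After the program, the postcondition ((m + e - 8 <= 3 && 2*cnt < -1) || (cnt >= 2*cnt - cnt + 9 || e + 3*cnt >= cnt - 3)) && (3*m - 2*cnt - 9 < 0 <==> (!(e + cnt != -2))) must hold; in canonical form it is ((e + m <= 11 && 2*cnt < -1) || 2*cnt + e >= -3) && (3*m < 2*cnt + 9 <==> (!(cnt + e != -2))).
Before cnt := m - 4: ((e + m <= 11 && 2*m < 7) || e + 2*m >= 5) && (m < 1 <==> (!(e + m != 2)))
Before skip: ((e + m <= 11 && 2*m < 7) || e + 2*m >= 5) && (m < 1 <==> (!(e + m != 2)))
Before cnt := cnt + 2*m + 2: ((e + m <= 11 && 2*m < 7) || e + 2*m >= 5) && (m < 1 <==> (!(e + m != 2)))
Before e := 2*cnt - 3*m: ((2*cnt <= 2*m + 11 && 2*m < 7) || 2*cnt >= m + 5) && (m < 1 <==> (!(2*cnt != 2*m + 2)))
The weakest precondition is ((2*cnt <= 2*m + 11 && 2*m < 7) || 2*cnt >= m + 5) && (m < 1 <==> (!(2*cnt != 2*m + 2))).
Check whether (2*cnt <= 11 || 2*cnt >= 5) && (!(2*cnt != 2)) && m == 0 implies it.
Every state satisfying the precondition satisfies the weakest precondition: the implication holds.
Answer: valid


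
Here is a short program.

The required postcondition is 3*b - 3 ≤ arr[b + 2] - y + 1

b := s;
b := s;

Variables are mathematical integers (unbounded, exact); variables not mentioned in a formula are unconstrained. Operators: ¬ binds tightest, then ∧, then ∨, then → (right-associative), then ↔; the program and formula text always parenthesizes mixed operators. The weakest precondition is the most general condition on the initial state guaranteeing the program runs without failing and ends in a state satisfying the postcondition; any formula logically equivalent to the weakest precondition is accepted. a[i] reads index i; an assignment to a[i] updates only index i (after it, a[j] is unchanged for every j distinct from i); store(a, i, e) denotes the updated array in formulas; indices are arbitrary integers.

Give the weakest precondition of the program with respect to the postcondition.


Working backward. After the program, the postcondition 3*b - 3 ≤ arr[b + 2] - y + 1 must hold; in canonical form it is 3*b + y ≤ arr[b + 2] + 4.
Before b := s: 3*s + y ≤ arr[s + 2] + 4
Before b := s: 3*s + y ≤ arr[s + 2] + 4
Answer: WP = 3*s + y ≤ arr[s + 2] + 4
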